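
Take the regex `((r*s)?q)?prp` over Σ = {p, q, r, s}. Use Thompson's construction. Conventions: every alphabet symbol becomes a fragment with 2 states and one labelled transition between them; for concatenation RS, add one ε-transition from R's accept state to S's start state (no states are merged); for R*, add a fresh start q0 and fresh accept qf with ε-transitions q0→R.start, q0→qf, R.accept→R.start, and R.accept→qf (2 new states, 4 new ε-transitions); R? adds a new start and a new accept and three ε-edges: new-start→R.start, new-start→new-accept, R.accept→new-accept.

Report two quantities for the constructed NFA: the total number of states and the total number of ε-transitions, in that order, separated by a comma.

18, 15

By structural recursion:
Each of the 6 symbol leaves contributes 2 states and 0 ε-transitions.
  r* → 4 states, 4 ε-transitions
  r*s → 6 states, 5 ε-transitions
  (r*s)? → 8 states, 8 ε-transitions
  (r*s)?q → 10 states, 9 ε-transitions
  ((r*s)?q)? → 12 states, 12 ε-transitions
  ((r*s)?q)?prp → 18 states, 15 ε-transitions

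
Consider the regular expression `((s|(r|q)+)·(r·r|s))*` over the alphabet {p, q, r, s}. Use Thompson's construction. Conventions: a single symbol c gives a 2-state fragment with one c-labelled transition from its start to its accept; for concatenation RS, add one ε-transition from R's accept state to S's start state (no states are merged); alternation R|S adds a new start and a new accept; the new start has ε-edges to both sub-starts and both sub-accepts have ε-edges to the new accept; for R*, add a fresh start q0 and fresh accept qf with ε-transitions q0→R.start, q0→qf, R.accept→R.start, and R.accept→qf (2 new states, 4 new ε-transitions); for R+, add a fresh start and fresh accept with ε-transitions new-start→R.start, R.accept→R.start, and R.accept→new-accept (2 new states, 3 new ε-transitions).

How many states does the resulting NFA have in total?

Bottom-up over the parse tree:
Each of the 6 symbol leaves contributes a 2-state fragment.
  r|q = 6 states
  (r|q)+ = 8 states
  s|(r|q)+ = 12 states
  r·r = 4 states
  r·r|s = 8 states
  (s|(r|q)+)·(r·r|s) = 20 states
  ((s|(r|q)+)·(r·r|s))* = 22 states

22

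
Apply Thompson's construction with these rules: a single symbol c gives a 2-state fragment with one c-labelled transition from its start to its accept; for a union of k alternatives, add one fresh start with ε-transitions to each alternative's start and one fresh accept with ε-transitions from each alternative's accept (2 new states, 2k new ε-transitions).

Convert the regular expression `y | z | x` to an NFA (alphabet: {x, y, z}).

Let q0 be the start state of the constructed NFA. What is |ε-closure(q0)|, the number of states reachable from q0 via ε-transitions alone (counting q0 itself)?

Let C(F) = |ε-closure(F.start)| within fragment F, and note whether F accepts ε. Symbol fragments have C = 1 and do not accept ε. Then:
  y | z | x — |closure| = 1 + 1 + 1 + 1 = 4 (the new accept is not ε-reachable since no branch accepts ε)

4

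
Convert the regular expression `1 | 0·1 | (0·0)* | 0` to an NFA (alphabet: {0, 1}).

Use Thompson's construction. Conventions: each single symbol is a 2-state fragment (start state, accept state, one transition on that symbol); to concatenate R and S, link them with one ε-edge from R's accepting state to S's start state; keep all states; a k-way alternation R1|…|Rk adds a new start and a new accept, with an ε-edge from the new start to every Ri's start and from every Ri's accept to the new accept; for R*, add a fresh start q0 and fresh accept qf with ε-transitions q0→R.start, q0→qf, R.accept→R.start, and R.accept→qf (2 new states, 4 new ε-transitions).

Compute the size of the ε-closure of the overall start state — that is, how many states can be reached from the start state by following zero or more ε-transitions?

Let C(F) = |ε-closure(F.start)| within fragment F, and note whether F accepts ε. Symbol fragments have C = 1 and do not accept ε. Then:
  0·1 → C equals the left operand's closure size = 1 (its accept is not ε-reachable, so the closure stops there)
  0·0 → same as the first factor's closure: C = 1
  (0·0)* → C = 1 (new start) + 1 (body) + 1 (new accept) = 3
  1 | 0·1 | (0·0)* | 0 → C = 1 (new start) + (1 + 1 + 3 + 1) + 1 (new accept, since some branch ε-reaches its own accept) = 8

8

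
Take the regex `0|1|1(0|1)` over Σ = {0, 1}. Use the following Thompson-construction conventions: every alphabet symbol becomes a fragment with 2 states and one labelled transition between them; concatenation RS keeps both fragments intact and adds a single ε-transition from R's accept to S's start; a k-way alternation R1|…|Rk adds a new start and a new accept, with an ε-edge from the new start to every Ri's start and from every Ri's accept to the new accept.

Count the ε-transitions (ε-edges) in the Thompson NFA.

Recursing over subexpressions:
Each of the 5 symbol leaves contributes 0 ε-transitions.
  0|1 = 4 ε-transitions
  1(0|1) = 5 ε-transitions
  0|1|1(0|1) = 11 ε-transitions

11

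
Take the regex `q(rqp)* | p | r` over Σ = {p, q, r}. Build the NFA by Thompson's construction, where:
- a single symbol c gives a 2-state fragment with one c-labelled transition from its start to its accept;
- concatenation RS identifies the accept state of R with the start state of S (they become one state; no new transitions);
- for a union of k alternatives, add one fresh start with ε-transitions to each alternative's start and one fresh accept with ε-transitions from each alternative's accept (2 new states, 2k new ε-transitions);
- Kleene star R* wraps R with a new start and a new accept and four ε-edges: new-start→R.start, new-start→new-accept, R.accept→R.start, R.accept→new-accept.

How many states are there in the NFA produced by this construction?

13

By structural recursion:
Each of the 6 symbol leaves contributes a 2-state fragment.
  rqp — 4 states
  (rqp)* — 6 states
  q(rqp)* — 7 states
  q(rqp)* | p | r — 13 states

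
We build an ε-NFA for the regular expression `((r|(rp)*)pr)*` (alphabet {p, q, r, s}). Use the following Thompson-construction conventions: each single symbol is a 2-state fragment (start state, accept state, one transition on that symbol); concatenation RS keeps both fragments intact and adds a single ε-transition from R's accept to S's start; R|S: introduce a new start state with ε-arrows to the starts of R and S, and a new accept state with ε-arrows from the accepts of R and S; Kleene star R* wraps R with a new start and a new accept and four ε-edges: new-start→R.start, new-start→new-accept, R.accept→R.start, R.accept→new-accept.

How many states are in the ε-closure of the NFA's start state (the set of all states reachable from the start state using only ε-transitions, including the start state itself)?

9

Work bottom-up. For each fragment F, track |ε-closure(F.start)| and whether F's accept lies in that closure (i.e. whether F accepts ε). A single-symbol fragment has closure size 1 and does not accept ε.
  rp : |closure| equals the left operand's closure size = 1 (its accept is not ε-reachable, so the closure stops there)
  (rp)* : |closure| = 1 (new start) + 1 (body) + 1 (new accept) = 3
  r|(rp)* : |closure| = 1 (new start) + (1 + 3) + 1 (new accept, since some branch ε-reaches its own accept) = 6
  (r|(rp)*)pr : the left operand accepts ε, so the closure extends into the next operand (via the concat ε-link); |closure| = 6 + 1 = 7
  ((r|(rp)*)pr)* : new start has ε-edges to the inner start and to the new accept, so |closure| = 2 + 7 = 9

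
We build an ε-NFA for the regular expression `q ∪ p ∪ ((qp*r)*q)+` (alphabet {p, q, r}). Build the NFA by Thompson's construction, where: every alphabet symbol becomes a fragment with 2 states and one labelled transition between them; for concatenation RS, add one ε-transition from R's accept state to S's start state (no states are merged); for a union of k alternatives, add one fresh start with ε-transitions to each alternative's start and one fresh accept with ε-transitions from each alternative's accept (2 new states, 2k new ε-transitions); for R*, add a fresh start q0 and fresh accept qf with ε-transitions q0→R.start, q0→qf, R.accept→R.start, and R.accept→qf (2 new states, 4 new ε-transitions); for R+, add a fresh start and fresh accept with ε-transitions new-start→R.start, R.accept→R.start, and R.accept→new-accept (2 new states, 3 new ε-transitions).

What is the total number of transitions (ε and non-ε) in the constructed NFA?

26

Bottom-up over the parse tree:
Each of the 6 symbol leaves contributes 1 transition (1 symbol, 0 ε).
  p* — 5 transitions (1 symbol, 4 ε)
  qp*r — 9 transitions (3 symbol, 6 ε)
  (qp*r)* — 13 transitions (3 symbol, 10 ε)
  (qp*r)*q — 15 transitions (4 symbol, 11 ε)
  ((qp*r)*q)+ — 18 transitions (4 symbol, 14 ε)
  q ∪ p ∪ ((qp*r)*q)+ — 26 transitions (6 symbol, 20 ε)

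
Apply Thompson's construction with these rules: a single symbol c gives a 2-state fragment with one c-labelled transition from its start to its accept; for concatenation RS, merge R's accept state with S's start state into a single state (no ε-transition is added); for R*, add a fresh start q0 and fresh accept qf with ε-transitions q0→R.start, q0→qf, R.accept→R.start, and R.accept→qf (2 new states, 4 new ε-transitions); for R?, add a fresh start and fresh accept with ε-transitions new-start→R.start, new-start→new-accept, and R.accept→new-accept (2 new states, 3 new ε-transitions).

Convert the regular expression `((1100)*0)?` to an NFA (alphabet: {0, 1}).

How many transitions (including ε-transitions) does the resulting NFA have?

Bottom-up over the parse tree:
Each of the 5 symbol leaves contributes 1 transition (1 symbol, 0 ε).
  1100 — 4 transitions (4 symbol, 0 ε)
  (1100)* — 8 transitions (4 symbol, 4 ε)
  (1100)*0 — 9 transitions (5 symbol, 4 ε)
  ((1100)*0)? — 12 transitions (5 symbol, 7 ε)

12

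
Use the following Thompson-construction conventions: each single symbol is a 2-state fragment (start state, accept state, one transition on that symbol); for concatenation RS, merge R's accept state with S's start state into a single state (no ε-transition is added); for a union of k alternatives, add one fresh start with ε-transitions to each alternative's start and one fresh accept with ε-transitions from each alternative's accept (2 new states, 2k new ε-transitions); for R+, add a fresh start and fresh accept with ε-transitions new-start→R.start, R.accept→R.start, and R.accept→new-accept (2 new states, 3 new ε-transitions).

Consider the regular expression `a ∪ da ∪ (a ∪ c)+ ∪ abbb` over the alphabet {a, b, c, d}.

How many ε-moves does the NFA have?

Building bottom-up:
Each of the 9 symbol leaves contributes 0 ε-transitions.
  da — 0 ε-transitions
  a ∪ c — 4 ε-transitions
  (a ∪ c)+ — 7 ε-transitions
  abbb — 0 ε-transitions
  a ∪ da ∪ (a ∪ c)+ ∪ abbb — 15 ε-transitions

15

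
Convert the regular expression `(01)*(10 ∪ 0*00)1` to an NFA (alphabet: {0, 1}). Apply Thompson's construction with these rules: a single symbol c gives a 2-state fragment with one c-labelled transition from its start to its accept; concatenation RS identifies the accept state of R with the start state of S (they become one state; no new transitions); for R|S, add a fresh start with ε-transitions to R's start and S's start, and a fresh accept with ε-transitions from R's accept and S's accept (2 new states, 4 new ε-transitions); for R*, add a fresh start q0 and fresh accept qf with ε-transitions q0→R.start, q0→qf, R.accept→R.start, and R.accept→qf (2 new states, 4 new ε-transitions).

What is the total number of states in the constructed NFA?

16

Recursing over subexpressions:
Each of the 8 symbol leaves contributes a 2-state fragment.
  01 = 3 states
  (01)* = 5 states
  10 = 3 states
  0* = 4 states
  0*00 = 6 states
  10 ∪ 0*00 = 11 states
  (01)*(10 ∪ 0*00)1 = 16 states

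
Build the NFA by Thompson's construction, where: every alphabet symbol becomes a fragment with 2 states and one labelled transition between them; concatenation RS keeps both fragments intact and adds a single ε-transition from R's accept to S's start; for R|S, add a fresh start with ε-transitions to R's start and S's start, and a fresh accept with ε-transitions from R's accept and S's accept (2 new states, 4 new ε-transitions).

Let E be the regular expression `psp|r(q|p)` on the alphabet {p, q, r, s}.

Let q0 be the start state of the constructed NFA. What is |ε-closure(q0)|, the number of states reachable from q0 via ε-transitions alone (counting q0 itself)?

3

Compute the ε-closure size of each fragment's start state recursively; a symbol fragment's start has no outgoing ε-edge, so its closure is just itself (size 1).
  psp : C equals the left operand's closure size = 1 (its accept is not ε-reachable, so the closure stops there)
  q|p : new start ε-reaches every alternative's start; none of them accept ε, so the new accept is not reached: C = 1 + 1 + 1 = 3
  r(q|p) : same as the first factor's closure: C = 1
  psp|r(q|p) : C = 1 + 1 + 1 = 3 (the new accept is not ε-reachable since no branch accepts ε)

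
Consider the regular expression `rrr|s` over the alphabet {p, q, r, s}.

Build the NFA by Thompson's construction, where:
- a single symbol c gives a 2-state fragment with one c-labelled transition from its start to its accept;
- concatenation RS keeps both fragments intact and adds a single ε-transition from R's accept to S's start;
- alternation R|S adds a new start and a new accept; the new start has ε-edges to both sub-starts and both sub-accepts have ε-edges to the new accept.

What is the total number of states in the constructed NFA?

10

Bottom-up over the parse tree:
Each of the 4 symbol leaves contributes a 2-state fragment.
  rrr → 6 states
  rrr|s → 10 states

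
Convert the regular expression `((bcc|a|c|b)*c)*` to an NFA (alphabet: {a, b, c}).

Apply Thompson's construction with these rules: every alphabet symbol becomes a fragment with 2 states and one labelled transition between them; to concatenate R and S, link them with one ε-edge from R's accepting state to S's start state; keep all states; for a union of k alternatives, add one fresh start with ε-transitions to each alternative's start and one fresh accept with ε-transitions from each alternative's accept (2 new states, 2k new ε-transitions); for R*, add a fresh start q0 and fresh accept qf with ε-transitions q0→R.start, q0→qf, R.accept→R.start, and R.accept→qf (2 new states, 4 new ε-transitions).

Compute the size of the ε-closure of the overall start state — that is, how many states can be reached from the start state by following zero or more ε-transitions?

Let C(F) = |ε-closure(F.start)| within fragment F, and note whether F accepts ε. Symbol fragments have C = 1 and do not accept ε. Then:
  bcc → |closure| equals the left operand's closure size = 1 (its accept is not ε-reachable, so the closure stops there)
  bcc|a|c|b → |closure| = 1 + 1 + 1 + 1 + 1 = 5 (the new accept is not ε-reachable since no branch accepts ε)
  (bcc|a|c|b)* → new start has ε-edges to the inner start and to the new accept, so |closure| = 2 + 5 = 7
  (bcc|a|c|b)*c → the left operand accepts ε, so the closure extends into the next operand (via the concat ε-link); |closure| = 7 + 1 = 8
  ((bcc|a|c|b)*c)* → the star's fresh start ε-reaches both the body's start and the fresh accept: |closure| = 2 + 8 = 10

10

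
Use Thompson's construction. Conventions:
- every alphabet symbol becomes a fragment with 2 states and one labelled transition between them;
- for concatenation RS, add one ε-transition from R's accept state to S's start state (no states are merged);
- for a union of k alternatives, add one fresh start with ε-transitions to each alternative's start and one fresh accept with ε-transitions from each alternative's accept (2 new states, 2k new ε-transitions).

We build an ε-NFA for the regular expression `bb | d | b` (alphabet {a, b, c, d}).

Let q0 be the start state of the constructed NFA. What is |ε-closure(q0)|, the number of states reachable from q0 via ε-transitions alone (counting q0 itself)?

4

Compute the ε-closure size of each fragment's start state recursively; a symbol fragment's start has no outgoing ε-edge, so its closure is just itself (size 1).
  bb → |ε-closure| equals the left operand's closure size = 1 (its accept is not ε-reachable, so the closure stops there)
  bb | d | b → new start ε-reaches every alternative's start; none of them accept ε, so the new accept is not reached: |ε-closure| = 1 + 1 + 1 + 1 = 4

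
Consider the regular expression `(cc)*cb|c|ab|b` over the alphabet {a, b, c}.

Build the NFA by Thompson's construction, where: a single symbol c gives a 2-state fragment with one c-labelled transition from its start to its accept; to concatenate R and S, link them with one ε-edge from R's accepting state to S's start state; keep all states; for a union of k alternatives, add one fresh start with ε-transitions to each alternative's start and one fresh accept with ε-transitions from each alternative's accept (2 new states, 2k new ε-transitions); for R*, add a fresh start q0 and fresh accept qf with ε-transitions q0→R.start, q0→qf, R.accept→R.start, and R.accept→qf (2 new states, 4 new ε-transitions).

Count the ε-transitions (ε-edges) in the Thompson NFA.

16

Per subexpression:
Each of the 8 symbol leaves contributes 0 ε-transitions.
  cc = 1 ε-transition
  (cc)* = 5 ε-transitions
  (cc)*cb = 7 ε-transitions
  ab = 1 ε-transition
  (cc)*cb|c|ab|b = 16 ε-transitions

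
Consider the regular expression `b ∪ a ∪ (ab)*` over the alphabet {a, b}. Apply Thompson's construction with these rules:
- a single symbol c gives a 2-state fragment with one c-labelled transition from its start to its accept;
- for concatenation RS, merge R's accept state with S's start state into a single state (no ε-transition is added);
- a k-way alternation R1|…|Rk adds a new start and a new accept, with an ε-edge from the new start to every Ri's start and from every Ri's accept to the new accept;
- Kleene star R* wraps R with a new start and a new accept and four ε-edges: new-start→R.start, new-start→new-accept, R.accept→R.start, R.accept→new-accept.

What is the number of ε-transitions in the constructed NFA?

Bottom-up over the parse tree:
Each of the 4 symbol leaves contributes 0 ε-transitions.
  ab — 0 ε-transitions
  (ab)* — 4 ε-transitions
  b ∪ a ∪ (ab)* — 10 ε-transitions

10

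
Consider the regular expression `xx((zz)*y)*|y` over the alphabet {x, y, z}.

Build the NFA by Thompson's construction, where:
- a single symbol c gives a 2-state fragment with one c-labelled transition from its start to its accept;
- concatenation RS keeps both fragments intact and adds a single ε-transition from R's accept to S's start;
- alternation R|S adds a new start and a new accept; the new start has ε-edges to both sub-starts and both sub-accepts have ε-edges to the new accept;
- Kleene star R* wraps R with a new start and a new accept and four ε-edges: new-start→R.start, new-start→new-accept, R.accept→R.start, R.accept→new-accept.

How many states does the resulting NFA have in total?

Bottom-up over the parse tree:
Each of the 6 symbol leaves contributes a 2-state fragment.
  zz → 4 states
  (zz)* → 6 states
  (zz)*y → 8 states
  ((zz)*y)* → 10 states
  xx((zz)*y)* → 14 states
  xx((zz)*y)*|y → 18 states

18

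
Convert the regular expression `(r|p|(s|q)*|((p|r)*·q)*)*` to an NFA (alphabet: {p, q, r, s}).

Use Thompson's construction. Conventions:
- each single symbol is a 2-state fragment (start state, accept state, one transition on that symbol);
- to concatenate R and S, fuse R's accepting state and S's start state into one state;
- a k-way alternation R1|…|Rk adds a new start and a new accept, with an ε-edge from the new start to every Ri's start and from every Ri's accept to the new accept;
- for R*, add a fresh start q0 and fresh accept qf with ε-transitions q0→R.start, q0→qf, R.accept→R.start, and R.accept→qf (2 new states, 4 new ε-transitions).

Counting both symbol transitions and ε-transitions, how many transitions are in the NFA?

39

Bottom-up over the parse tree:
Each of the 7 symbol leaves contributes 1 transition (1 symbol, 0 ε).
  s|q → 6 transitions (2 symbol, 4 ε)
  (s|q)* → 10 transitions (2 symbol, 8 ε)
  p|r → 6 transitions (2 symbol, 4 ε)
  (p|r)* → 10 transitions (2 symbol, 8 ε)
  (p|r)*·q → 11 transitions (3 symbol, 8 ε)
  ((p|r)*·q)* → 15 transitions (3 symbol, 12 ε)
  r|p|(s|q)*|((p|r)*·q)* → 35 transitions (7 symbol, 28 ε)
  (r|p|(s|q)*|((p|r)*·q)*)* → 39 transitions (7 symbol, 32 ε)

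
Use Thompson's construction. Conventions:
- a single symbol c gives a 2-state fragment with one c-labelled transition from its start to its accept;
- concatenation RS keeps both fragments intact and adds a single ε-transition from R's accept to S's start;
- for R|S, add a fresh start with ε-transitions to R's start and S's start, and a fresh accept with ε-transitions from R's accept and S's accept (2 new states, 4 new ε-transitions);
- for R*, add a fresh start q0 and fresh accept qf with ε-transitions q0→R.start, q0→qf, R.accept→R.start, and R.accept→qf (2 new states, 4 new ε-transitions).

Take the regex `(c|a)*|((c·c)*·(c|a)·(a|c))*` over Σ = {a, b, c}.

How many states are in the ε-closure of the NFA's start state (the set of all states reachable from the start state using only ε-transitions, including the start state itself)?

15

Work bottom-up. For each fragment F, track |ε-closure(F.start)| and whether F's accept lies in that closure (i.e. whether F accepts ε). A single-symbol fragment has closure size 1 and does not accept ε.
  c|a : new start ε-reaches every alternative's start; none of them accept ε, so the new accept is not reached: C = 1 + 1 + 1 = 3
  (c|a)* : the star's fresh start ε-reaches both the body's start and the fresh accept: C = 2 + 3 = 5
  c·c : C equals the left operand's closure size = 1 (its accept is not ε-reachable, so the closure stops there)
  (c·c)* : new start has ε-edges to the inner start and to the new accept, so C = 2 + 1 = 3
  c|a : new start ε-reaches every alternative's start; none of them accept ε, so the new accept is not reached: C = 1 + 1 + 1 = 3
  a|c : new start ε-reaches every alternative's start; none of them accept ε, so the new accept is not reached: C = 1 + 1 + 1 = 3
  (c·c)*·(c|a)·(a|c) : the left operand accepts ε, so the closure extends into the next operand (via the concat ε-link); C = 3 + 3 = 6
  ((c·c)*·(c|a)·(a|c))* : the star's fresh start ε-reaches both the body's start and the fresh accept: C = 2 + 6 = 8
  (c|a)*|((c·c)*·(c|a)·(a|c))* : C = 1 (new start) + (5 + 8) + 1 (new accept, since some branch ε-reaches its own accept) = 15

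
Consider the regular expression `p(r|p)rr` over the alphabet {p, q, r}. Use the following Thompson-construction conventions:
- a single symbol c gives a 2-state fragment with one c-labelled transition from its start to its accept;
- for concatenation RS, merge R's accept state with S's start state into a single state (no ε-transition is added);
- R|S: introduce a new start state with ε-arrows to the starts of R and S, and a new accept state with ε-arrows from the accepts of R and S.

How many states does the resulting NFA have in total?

9

Recursing over subexpressions:
Each of the 5 symbol leaves contributes a 2-state fragment.
  r|p → 6 states
  p(r|p)rr → 9 states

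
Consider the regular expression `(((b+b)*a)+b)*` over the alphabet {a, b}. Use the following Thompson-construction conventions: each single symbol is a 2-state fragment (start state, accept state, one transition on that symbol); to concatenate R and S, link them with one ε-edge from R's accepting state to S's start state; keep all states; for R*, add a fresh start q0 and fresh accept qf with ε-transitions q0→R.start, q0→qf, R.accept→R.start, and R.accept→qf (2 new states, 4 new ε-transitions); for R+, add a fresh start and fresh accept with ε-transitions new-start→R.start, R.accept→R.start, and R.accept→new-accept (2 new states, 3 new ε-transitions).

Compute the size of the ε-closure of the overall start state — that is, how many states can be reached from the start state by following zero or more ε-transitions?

8

Work bottom-up. For each fragment F, track |ε-closure(F.start)| and whether F's accept lies in that closure (i.e. whether F accepts ε). A single-symbol fragment has closure size 1 and does not accept ε.
  b+ → C = 1 + 1 = 2 (the body doesn't accept ε, so the new accept is not reached)
  b+b → same as the first factor's closure: C = 2
  (b+b)* → the star's fresh start ε-reaches both the body's start and the fresh accept: C = 2 + 2 = 4
  (b+b)*a → C = 4 + 1 = 5 (closure spills across the concat boundary because the left factor accepts ε)
  ((b+b)*a)+ → C = 1 + 5 = 6 (the body doesn't accept ε, so the new accept is not reached)
  ((b+b)*a)+b → C equals the left operand's closure size = 6 (its accept is not ε-reachable, so the closure stops there)
  (((b+b)*a)+b)* → C = 1 (new start) + 6 (body) + 1 (new accept) = 8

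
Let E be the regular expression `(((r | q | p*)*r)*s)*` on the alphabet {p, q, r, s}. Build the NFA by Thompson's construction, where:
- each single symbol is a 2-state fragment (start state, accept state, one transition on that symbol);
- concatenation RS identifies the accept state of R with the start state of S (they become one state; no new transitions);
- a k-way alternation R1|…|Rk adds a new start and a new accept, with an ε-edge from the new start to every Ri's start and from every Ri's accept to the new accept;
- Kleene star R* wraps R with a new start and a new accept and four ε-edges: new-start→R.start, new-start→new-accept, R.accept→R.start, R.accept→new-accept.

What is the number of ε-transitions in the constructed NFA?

Building bottom-up:
Each of the 5 symbol leaves contributes 0 ε-transitions.
  p* → 4 ε-transitions
  r | q | p* → 10 ε-transitions
  (r | q | p*)* → 14 ε-transitions
  (r | q | p*)*r → 14 ε-transitions
  ((r | q | p*)*r)* → 18 ε-transitions
  ((r | q | p*)*r)*s → 18 ε-transitions
  (((r | q | p*)*r)*s)* → 22 ε-transitions

22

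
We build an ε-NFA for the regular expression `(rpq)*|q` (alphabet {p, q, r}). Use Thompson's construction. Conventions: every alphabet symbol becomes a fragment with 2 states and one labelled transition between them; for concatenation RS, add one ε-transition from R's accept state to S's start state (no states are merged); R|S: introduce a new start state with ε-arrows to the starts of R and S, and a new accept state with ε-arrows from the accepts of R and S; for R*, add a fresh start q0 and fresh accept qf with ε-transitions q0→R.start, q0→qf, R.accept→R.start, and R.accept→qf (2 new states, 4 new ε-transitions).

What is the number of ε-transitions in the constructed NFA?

10

By structural recursion:
Each of the 4 symbol leaves contributes 0 ε-transitions.
  rpq : 2 ε-transitions
  (rpq)* : 6 ε-transitions
  (rpq)*|q : 10 ε-transitions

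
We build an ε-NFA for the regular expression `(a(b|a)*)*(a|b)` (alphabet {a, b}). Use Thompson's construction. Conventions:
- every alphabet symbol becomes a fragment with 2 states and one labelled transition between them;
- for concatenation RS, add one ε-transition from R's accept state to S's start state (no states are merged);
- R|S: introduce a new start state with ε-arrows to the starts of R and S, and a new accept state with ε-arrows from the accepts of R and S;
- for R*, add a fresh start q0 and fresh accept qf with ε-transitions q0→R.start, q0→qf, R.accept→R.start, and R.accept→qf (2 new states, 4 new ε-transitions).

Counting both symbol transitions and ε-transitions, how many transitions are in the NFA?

23

By structural recursion:
Each of the 5 symbol leaves contributes 1 transition (1 symbol, 0 ε).
  b|a : 6 transitions (2 symbol, 4 ε)
  (b|a)* : 10 transitions (2 symbol, 8 ε)
  a(b|a)* : 12 transitions (3 symbol, 9 ε)
  (a(b|a)*)* : 16 transitions (3 symbol, 13 ε)
  a|b : 6 transitions (2 symbol, 4 ε)
  (a(b|a)*)*(a|b) : 23 transitions (5 symbol, 18 ε)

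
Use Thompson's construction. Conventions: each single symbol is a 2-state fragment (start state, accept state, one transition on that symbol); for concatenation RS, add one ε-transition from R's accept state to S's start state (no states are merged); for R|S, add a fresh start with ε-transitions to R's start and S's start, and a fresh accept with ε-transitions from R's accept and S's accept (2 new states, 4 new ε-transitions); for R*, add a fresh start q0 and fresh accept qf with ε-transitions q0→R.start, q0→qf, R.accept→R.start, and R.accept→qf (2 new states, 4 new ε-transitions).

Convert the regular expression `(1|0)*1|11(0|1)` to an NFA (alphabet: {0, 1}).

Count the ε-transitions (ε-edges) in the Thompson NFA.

19

Building bottom-up:
Each of the 7 symbol leaves contributes 0 ε-transitions.
  1|0 = 4 ε-transitions
  (1|0)* = 8 ε-transitions
  (1|0)*1 = 9 ε-transitions
  0|1 = 4 ε-transitions
  11(0|1) = 6 ε-transitions
  (1|0)*1|11(0|1) = 19 ε-transitions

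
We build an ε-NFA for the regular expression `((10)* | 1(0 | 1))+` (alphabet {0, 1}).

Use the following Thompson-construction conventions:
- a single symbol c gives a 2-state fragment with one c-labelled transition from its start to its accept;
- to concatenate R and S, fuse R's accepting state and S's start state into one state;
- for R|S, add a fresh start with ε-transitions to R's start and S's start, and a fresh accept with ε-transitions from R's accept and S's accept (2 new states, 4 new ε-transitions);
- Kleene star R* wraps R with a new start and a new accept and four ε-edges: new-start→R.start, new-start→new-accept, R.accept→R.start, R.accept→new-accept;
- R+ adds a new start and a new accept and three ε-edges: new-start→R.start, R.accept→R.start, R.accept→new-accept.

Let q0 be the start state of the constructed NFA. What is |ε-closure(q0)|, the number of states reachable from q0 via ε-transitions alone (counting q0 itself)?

8

Compute the ε-closure size of each fragment's start state recursively; a symbol fragment's start has no outgoing ε-edge, so its closure is just itself (size 1).
  10 — |ε-closure| equals the left operand's closure size = 1 (its accept is not ε-reachable, so the closure stops there)
  (10)* — the star's fresh start ε-reaches both the body's start and the fresh accept: |ε-closure| = 2 + 1 = 3
  0 | 1 — new start ε-reaches every alternative's start; none of them accept ε, so the new accept is not reached: |ε-closure| = 1 + 1 + 1 = 3
  1(0 | 1) — |ε-closure| equals the left operand's closure size = 1 (its accept is not ε-reachable, so the closure stops there)
  (10)* | 1(0 | 1) — new start ε-reaches every alternative's start; at least one alternative accepts ε, so the union's new accept is reached too: |ε-closure| = 1 + 3 + 1 + 1 = 6
  ((10)* | 1(0 | 1))+ — |ε-closure| = 1 + 6 + 1 (new accept, reached because the body accepts ε) = 8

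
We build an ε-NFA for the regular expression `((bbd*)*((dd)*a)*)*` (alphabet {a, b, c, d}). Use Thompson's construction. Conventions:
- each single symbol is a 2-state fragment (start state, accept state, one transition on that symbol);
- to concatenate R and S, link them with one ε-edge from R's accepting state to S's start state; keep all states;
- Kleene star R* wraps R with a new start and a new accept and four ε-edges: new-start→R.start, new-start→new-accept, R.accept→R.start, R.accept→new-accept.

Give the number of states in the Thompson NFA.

22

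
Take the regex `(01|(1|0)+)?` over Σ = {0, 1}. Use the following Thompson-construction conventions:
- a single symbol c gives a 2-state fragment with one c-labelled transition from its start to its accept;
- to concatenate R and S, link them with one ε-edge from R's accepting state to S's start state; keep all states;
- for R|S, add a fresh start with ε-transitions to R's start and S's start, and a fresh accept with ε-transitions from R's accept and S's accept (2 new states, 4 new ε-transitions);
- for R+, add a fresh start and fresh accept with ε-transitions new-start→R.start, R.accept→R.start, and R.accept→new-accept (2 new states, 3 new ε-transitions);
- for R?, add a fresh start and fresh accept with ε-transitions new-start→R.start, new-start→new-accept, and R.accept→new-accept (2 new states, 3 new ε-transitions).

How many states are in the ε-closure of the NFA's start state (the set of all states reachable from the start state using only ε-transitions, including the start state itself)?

8

Work bottom-up. For each fragment F, track |ε-closure(F.start)| and whether F's accept lies in that closure (i.e. whether F accepts ε). A single-symbol fragment has closure size 1 and does not accept ε.
  01 → |closure| equals the left operand's closure size = 1 (its accept is not ε-reachable, so the closure stops there)
  1|0 → new start ε-reaches every alternative's start; none of them accept ε, so the new accept is not reached: |closure| = 1 + 1 + 1 = 3
  (1|0)+ → new start ε-reaches only the body's start; the new accept needs a symbol first: |closure| = 1 + 3 = 4
  01|(1|0)+ → new start ε-reaches every alternative's start; none of them accept ε, so the new accept is not reached: |closure| = 1 + 1 + 4 = 6
  (01|(1|0)+)? → new start has ε-edges to the inner start and to the new accept, so |closure| = 2 + 6 = 8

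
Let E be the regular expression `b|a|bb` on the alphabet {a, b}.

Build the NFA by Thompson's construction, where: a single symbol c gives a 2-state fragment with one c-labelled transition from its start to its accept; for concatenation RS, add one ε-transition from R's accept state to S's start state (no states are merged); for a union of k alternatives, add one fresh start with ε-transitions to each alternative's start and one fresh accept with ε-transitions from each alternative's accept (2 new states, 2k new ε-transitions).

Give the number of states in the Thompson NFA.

10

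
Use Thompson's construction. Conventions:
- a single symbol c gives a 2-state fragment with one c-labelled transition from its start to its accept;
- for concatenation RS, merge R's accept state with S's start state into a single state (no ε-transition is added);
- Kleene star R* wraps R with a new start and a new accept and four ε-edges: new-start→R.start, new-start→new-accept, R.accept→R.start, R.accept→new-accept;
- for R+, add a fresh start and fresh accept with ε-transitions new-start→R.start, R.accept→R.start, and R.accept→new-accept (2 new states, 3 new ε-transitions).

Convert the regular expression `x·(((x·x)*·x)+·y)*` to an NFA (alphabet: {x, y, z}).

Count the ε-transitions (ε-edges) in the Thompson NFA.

Bottom-up over the parse tree:
Each of the 5 symbol leaves contributes 0 ε-transitions.
  x·x — 0 ε-transitions
  (x·x)* — 4 ε-transitions
  (x·x)*·x — 4 ε-transitions
  ((x·x)*·x)+ — 7 ε-transitions
  ((x·x)*·x)+·y — 7 ε-transitions
  (((x·x)*·x)+·y)* — 11 ε-transitions
  x·(((x·x)*·x)+·y)* — 11 ε-transitions

11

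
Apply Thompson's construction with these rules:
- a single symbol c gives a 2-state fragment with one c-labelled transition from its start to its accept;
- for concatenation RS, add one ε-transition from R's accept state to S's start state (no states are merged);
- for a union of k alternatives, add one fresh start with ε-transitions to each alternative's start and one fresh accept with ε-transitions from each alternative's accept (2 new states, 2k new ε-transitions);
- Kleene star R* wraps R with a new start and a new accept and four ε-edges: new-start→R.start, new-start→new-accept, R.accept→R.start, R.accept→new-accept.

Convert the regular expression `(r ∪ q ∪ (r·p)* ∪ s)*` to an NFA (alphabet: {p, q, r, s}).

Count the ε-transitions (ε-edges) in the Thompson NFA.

17

Recursing over subexpressions:
Each of the 5 symbol leaves contributes 0 ε-transitions.
  r·p : 1 ε-transition
  (r·p)* : 5 ε-transitions
  r ∪ q ∪ (r·p)* ∪ s : 13 ε-transitions
  (r ∪ q ∪ (r·p)* ∪ s)* : 17 ε-transitions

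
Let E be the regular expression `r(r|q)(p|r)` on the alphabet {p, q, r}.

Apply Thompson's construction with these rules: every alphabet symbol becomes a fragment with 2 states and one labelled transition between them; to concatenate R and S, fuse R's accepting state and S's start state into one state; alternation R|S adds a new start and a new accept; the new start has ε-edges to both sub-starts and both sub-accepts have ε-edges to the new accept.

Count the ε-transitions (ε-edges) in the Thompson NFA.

Building bottom-up:
Each of the 5 symbol leaves contributes 0 ε-transitions.
  r|q = 4 ε-transitions
  p|r = 4 ε-transitions
  r(r|q)(p|r) = 8 ε-transitions

8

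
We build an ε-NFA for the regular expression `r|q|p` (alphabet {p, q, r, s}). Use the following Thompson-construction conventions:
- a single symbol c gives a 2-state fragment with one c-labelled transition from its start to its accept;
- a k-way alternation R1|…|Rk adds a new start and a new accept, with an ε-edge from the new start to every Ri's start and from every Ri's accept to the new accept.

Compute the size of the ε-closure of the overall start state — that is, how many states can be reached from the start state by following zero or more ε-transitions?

4

Let C(F) = |ε-closure(F.start)| within fragment F, and note whether F accepts ε. Symbol fragments have C = 1 and do not accept ε. Then:
  r|q|p → |ε-closure| = 1 + 1 + 1 + 1 = 4 (the new accept is not ε-reachable since no branch accepts ε)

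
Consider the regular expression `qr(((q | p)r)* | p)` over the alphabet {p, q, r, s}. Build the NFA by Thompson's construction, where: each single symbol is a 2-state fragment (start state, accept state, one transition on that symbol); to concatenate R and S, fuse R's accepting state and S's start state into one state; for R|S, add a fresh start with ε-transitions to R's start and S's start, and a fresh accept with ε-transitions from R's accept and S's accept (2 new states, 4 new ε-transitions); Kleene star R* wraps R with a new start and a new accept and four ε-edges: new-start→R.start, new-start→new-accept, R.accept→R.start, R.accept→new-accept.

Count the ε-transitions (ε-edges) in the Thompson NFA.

Recursing over subexpressions:
Each of the 6 symbol leaves contributes 0 ε-transitions.
  q | p — 4 ε-transitions
  (q | p)r — 4 ε-transitions
  ((q | p)r)* — 8 ε-transitions
  ((q | p)r)* | p — 12 ε-transitions
  qr(((q | p)r)* | p) — 12 ε-transitions

12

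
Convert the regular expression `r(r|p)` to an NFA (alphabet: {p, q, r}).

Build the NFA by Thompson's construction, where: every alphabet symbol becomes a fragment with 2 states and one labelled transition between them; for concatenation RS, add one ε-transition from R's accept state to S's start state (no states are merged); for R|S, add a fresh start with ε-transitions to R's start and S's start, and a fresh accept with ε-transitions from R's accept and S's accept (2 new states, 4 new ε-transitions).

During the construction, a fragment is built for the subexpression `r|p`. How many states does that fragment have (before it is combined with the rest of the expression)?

6

Fragment for `r|p`:
Each of the 2 symbol leaves contributes a 2-state fragment.
  r|p → 6 states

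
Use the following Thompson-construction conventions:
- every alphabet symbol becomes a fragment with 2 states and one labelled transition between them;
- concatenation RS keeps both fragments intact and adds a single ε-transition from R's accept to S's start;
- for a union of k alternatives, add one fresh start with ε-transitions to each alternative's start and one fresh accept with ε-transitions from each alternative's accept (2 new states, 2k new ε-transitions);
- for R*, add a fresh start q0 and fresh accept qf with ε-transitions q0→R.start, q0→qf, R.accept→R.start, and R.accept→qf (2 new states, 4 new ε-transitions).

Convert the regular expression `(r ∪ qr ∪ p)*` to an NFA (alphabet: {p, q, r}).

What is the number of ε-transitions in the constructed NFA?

11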